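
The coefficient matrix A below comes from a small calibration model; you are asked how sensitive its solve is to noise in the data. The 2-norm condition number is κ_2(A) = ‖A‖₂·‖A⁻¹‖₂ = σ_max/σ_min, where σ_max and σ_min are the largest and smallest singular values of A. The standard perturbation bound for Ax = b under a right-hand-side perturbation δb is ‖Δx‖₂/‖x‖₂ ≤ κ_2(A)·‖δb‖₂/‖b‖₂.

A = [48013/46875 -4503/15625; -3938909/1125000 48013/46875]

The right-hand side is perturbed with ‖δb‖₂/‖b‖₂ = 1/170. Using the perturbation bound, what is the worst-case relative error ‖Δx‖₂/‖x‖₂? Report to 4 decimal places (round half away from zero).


2.1176

form AᵀA = [26948523289/2025000000 -327496673/84375000; -327496673/84375000 3980386/3515625] with trace 46785961/3240000 and determinant 130321/81000000
λ_max, λ_min = (46785961/3240000 ± √2188858588287121/10497600000000)/2 = 361/25, 361/3240000
κ = σ_max/σ_min = (19/5)/(19/1800) = 360.0000
κ_2(A)·‖δb‖/‖b‖ = 2.1176


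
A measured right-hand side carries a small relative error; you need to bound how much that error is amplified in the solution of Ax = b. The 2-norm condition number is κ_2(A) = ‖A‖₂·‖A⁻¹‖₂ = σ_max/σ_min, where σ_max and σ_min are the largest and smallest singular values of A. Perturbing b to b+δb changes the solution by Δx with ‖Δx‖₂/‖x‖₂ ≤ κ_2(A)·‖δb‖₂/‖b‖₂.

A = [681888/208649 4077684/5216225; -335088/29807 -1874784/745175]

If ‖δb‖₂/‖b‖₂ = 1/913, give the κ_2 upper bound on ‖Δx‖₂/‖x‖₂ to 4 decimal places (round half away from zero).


M = AᵀA = [5966885664000/43534405201 1342527488640/43534405201; 1342527488640/43534405201 302165510544/43534405201]. tr(M)=3729358224/25897921, det(M)=8294400/25897921
char-poly roots: 144 and 57600/25897921
σ_max=√144=12, σ_min=√(57600/25897921)=(240/5089) → κ = 254.4500
bound on ‖Δx‖/‖x‖: κ·ε = 254.4500·1/913 = 0.2787

0.2787


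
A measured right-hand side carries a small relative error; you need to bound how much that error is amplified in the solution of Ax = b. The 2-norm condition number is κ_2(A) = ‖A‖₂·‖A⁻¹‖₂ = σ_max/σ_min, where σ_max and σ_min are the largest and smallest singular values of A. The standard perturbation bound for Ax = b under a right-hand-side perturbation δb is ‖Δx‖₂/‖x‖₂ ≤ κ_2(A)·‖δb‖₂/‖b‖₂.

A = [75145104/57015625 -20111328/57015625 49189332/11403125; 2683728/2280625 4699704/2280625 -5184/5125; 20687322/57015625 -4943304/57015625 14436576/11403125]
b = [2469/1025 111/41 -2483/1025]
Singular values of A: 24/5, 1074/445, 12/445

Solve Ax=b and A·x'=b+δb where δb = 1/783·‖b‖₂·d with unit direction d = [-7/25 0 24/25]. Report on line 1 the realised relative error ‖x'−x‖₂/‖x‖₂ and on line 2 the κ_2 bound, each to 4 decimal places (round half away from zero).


0.0019
0.2273

from the listed singular values, σ₁ = 24/5, σ_n = 12/445
κ = σ_max/σ_min = (24/5)/(12/445) = 178.0000
κ_2(A)·‖δb‖/‖b‖ = 0.2273
solve Ax = b  →  x = [86.2325 -63.1206 -30.9500]
‖b‖ = 4.3589, ‖x‖ = 111.2571
δb = ε·‖b‖·d = [-0.0016 0.0000 0.0053]; solving A·Δx = δb gives ‖Δx‖ = 0.2064
dividing the unrounded norms, ‖Δx‖/‖x‖ = 0.0019
realised/bound (from unrounded values) ≈ 0.0082


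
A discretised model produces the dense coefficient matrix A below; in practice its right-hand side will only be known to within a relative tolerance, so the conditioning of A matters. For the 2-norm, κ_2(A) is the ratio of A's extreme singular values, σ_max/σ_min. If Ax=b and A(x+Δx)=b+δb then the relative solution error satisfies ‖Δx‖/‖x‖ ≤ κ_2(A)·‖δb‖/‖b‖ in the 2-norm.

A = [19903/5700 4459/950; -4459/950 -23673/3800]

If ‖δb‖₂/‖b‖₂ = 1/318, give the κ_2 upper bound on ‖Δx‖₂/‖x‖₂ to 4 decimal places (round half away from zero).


form AᵀA = [44476237/1299600 19766747/433200; 19766747/433200 35141353/577600] with trace 19767085/207936 and determinant 28561/369664
λ_max, λ_min = (19767085/207936 ± √390724286962009/43237380096)/2 = 1521/16, 169/207936
so κ_2 = √((1521/16) / (169/207936)) = 342.0000
κ_2(A)·‖δb‖/‖b‖ = 1.0755

1.0755


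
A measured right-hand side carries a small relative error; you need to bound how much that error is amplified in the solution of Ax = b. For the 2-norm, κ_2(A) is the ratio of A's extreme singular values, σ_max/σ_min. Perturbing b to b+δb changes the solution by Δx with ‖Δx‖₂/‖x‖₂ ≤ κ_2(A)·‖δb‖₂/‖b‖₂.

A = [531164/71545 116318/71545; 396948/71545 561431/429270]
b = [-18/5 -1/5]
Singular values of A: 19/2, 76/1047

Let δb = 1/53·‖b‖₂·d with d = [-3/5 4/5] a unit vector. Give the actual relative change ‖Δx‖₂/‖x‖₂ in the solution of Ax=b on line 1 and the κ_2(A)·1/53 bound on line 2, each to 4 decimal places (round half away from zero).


largest singular value 19/2, smallest 76/1047
κ_2(A) = (19/2) / (76/1047) = 130.8750
perturbation bound = 130.8750·1/53 = 2.4693
solve Ax = b  →  x = [-6.3562 26.8113]
‖b‖ = 3.6056, ‖x‖ = 27.5544
δb = ε·‖b‖·d = [-0.0408 0.0544]; solving A·Δx = δb gives ‖Δx‖ = 0.9372
relative error = 0.0340
realised/bound (from unrounded values) ≈ 0.0138

0.0340
2.4693


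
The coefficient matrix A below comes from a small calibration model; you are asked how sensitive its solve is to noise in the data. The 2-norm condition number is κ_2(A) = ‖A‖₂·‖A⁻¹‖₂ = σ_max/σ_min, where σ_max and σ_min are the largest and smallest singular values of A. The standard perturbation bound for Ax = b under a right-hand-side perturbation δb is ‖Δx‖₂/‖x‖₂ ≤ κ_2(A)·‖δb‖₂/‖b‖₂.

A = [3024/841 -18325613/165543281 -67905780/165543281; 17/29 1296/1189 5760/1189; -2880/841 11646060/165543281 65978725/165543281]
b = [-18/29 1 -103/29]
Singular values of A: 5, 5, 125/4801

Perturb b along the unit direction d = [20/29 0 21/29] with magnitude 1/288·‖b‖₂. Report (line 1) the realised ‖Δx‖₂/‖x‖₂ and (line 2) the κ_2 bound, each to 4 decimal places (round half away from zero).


from the listed singular values, σ₁ = 5, σ_n = 125/4801
condition number: 5 ÷ (125/4801) = 192.0400
perturbation bound = 192.0400·1/288 = 0.6668
solve Ax = b  →  x = [0.4207 112.4470 -25.1450]
2-norm of b is 3.7417; of x, 115.2249
Δx = A⁻¹·δb where δb = 1/288·3.7417·d; ‖Δx‖ = 0.4990
dividing the unrounded norms, ‖Δx‖/‖x‖ = 0.0043
so the bound overstates the realised error by a factor of ≈ 153.9757 (computed from the unrounded values)

0.0043
0.6668


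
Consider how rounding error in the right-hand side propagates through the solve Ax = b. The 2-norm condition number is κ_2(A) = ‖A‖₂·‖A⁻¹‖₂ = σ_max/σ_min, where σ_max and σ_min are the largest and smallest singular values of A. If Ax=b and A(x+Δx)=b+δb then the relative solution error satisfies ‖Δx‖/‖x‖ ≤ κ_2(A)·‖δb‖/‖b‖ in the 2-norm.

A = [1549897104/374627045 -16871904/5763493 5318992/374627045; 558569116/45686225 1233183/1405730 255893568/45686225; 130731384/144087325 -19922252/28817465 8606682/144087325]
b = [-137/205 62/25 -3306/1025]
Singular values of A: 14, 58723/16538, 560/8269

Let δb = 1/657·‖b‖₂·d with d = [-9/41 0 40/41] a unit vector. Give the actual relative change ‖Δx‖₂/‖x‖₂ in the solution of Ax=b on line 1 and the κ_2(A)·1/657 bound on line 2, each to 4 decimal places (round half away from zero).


0.0021
0.3146

largest singular value 14, smallest 560/8269
κ_2(A) = 14 / (560/8269) = 206.7250
worst-case relative error ≤ 206.7250 × 1/657 = 0.3146
solve Ax = b  →  x = [15.0633 21.3432 -35.7804]
‖b‖₂ = 4.1231 and ‖x‖₂ = 44.3020
δb = ε·‖b‖·d = [-0.0014 0.0000 0.0061]; solving A·Δx = δb gives ‖Δx‖ = 0.0927
dividing the unrounded norms, ‖Δx‖/‖x‖ = 0.0021
tightness: 0.0021 against a bound of 0.3146 (unrounded ratio ≈ 0.0066)


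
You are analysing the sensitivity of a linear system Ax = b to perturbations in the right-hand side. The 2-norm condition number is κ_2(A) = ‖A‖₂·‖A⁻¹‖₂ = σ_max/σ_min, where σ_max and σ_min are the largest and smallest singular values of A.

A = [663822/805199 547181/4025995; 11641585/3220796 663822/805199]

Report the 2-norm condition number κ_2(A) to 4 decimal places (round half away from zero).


form AᵀA = [84816808849/6171045136 11925230319/3856903210; 11925230319/3856903210 6731646781/9642258025] with trace 1325476841/91776400 and determinant 130321/3671056
λ_max, λ_min = (1325476841/91776400 ± √1755692816804899281/8422907596960000)/2 = 361/25, 9025/3671056
so κ_2 = √((361/25) / (9025/3671056)) = 76.6400

76.6400


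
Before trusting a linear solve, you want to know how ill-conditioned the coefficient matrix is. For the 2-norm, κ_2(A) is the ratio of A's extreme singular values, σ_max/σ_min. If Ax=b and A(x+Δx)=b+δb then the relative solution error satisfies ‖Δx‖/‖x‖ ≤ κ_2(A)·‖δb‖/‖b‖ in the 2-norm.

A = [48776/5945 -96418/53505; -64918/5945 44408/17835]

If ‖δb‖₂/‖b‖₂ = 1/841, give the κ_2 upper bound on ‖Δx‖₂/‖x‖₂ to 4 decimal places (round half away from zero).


0.3103

form AᵀA = [263737796/1413721 -534060800/12723489; -534060800/12723489 1081802596/114511401] with trace 13351912/68121 and determinant 38416/68121
solving λ² − 13351912/68121·λ + 38416/68121 = 0 gives λ = 196, 196/68121
κ = σ_max/σ_min = 14/(14/261) = 261.0000
bound on ‖Δx‖/‖x‖: κ·ε = 261.0000·1/841 = 0.3103


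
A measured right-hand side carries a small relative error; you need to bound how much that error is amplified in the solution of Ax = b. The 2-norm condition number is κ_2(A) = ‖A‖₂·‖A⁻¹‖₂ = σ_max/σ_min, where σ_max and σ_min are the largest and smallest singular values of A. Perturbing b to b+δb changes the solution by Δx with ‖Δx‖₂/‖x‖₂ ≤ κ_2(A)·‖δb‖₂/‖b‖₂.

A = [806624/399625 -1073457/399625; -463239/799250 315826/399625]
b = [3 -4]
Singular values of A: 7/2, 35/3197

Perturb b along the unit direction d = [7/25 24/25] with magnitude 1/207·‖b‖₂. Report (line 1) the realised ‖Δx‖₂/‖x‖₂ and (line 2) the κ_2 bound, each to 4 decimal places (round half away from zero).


σ_max = 7/2, σ_min = 35/3197
κ = σ_max/σ_min = (7/2)/(35/3197) = 319.7000
perturbation bound = 319.7000·1/207 = 1.5444
solve Ax = b  →  x = [-218.5371 -165.3314]
2-norm of b is 5.0000; of x, 274.0310
Δx = A⁻¹·δb where δb = 1/207·5.0000·d; ‖Δx‖ = 2.2063
dividing the unrounded norms, ‖Δx‖/‖x‖ = 0.0081
so the bound overstates the realised error by a factor of ≈ 191.8217 (computed from the unrounded values)

0.0081
1.5444


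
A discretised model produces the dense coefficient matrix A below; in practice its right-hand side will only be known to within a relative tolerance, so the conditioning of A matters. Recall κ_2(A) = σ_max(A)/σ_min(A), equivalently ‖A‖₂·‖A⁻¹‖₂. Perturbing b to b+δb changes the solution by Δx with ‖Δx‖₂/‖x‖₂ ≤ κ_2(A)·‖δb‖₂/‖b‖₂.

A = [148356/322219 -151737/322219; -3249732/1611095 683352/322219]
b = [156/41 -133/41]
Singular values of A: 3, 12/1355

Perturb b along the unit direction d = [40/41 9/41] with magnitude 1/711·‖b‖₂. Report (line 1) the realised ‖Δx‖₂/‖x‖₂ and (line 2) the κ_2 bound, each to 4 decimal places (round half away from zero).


σ_max = 3, σ_min = 12/1355
κ = σ_max/σ_min = 3/(12/1355) = 338.7500
worst-case relative error ≤ 338.7500 × 1/711 = 0.4764
solve Ax = b  →  x = [246.2213 232.6552]
‖b‖ = 5.0000, ‖x‖ = 338.7526
Δx = A⁻¹·δb where δb = 1/711·5.0000·d; ‖Δx‖ = 0.7941
dividing the unrounded norms, ‖Δx‖/‖x‖ = 0.0023
realised/bound (from unrounded values) ≈ 0.0049

0.0023
0.4764


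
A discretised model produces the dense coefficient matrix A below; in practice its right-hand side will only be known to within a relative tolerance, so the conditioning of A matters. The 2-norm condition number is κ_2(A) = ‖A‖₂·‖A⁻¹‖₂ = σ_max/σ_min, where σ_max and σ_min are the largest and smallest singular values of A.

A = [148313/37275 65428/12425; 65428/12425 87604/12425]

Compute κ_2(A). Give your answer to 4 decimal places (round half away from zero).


372.7500

M = AᵀA = [484193237/11115405 215192692/3705135; 215192692/3705135 95642272/1235045]. tr(M)=268994737/2223081, det(M)=234256/2223081
eigenvalues of AᵀA: λ = (tr ± √(tr²−4·det))/2 = 121, 1936/2223081
κ_2(A) = √(λ_max/λ_min) = √(121 / (1936/2223081)) = 372.7500


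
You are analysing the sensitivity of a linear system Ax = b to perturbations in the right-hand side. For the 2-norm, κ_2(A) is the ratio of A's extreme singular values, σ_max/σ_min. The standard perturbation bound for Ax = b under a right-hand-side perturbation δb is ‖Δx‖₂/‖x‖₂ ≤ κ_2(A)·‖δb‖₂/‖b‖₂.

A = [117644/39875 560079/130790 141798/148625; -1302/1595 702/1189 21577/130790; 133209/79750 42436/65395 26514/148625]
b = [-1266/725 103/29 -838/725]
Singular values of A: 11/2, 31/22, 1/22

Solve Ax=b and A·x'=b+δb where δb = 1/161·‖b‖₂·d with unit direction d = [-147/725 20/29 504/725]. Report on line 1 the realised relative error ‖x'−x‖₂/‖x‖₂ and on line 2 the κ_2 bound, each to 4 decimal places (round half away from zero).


σ_max = 11/2, σ_min = 1/22
κ_2(A) = (11/2) / (1/22) = 121.0000
perturbation bound = 121.0000·1/161 = 0.7516
solve Ax = b  →  x = [-1.9214 -8.6961 43.1434]
2-norm of b is 4.1231; of x, 44.0530
δb = ε·‖b‖·d = [-0.0052 0.0177 0.0178]; solving A·Δx = δb gives ‖Δx‖ = 0.5634
relative error = 0.0128
tightness: 0.0128 against a bound of 0.7516 (unrounded ratio ≈ 0.0170)

0.0128
0.7516


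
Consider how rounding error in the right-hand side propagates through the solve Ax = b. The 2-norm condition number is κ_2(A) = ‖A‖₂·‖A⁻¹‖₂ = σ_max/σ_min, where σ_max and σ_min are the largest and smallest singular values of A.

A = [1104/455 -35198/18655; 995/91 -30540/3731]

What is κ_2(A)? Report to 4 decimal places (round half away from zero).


254.8000

M = AᵀA = [25969441/207025 -19476612/207025; -19476612/207025 14608084/207025]. tr(M)=1623101/8281, det(M)=100/169
solving λ² − 1623101/8281·λ + 100/169 = 0 gives λ = 196, 25/8281
so κ_2 = √(196 / (25/8281)) = 254.8000


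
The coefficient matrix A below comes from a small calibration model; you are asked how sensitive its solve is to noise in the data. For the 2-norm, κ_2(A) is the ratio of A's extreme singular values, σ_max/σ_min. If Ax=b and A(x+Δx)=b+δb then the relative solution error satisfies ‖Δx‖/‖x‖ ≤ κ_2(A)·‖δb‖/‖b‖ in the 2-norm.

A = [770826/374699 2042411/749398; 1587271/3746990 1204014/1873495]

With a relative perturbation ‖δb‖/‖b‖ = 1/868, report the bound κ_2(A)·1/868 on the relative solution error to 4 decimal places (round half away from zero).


form AᵀA = [36845152561/8352132100 12275337312/2088033025; 12275337312/2088033025 65487606289/8352132100] with trace 2046655177/167042642 and determinant 37515625/1336341136
λ_max, λ_min = (2046655177/167042642 ± √1046416014745690176/6975811061585041)/2 = 49/4, 765625/334085284
σ_max=√(49/4)=(7/2), σ_min=√(765625/334085284)=(875/18278) → κ = 73.1120
bound on ‖Δx‖/‖x‖: κ·ε = 73.1120·1/868 = 0.0842

0.0842


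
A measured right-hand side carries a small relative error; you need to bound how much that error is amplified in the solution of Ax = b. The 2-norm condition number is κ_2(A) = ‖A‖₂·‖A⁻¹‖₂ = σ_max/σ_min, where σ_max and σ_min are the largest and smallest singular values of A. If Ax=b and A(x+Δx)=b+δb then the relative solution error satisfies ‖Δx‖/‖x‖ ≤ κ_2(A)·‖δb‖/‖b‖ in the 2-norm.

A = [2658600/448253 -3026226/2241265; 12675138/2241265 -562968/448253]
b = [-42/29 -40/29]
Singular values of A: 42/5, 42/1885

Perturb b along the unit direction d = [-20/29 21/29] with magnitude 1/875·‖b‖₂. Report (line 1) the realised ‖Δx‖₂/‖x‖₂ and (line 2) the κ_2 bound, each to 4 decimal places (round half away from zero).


0.4309
0.4309

σ_max = 42/5, σ_min = 42/1885
κ_2(A) = (42/5) / (42/1885) = 377.0000
worst-case relative error ≤ 377.0000 × 1/875 = 0.4309
solve Ax = b  →  x = [-0.2323 0.0523]
‖b‖₂ = 2.0000 and ‖x‖₂ = 0.2381
re-solving with b+δb shifts x by Δx of norm 0.1026
relative error = 0.4309
tightness: 0.4309 against a bound of 0.4309; the bound is attained (ratio 1)


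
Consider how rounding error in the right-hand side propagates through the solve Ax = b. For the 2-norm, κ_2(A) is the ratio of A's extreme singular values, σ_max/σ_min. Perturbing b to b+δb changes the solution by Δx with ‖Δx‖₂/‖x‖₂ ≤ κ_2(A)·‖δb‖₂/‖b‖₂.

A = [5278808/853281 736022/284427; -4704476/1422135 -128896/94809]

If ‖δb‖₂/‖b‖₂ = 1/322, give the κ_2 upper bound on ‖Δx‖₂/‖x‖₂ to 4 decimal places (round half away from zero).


1.1991

AᵀA = [3099772309456/62983431225 86104108496/4198895415; 86104108496/4198895415 2391889252/279926361]; tr = 21526315924/372683025, det = 8340544/372683025
char-poly roots: 1444/25 and 5776/14907321
κ = σ_max/σ_min = (38/5)/(76/3861) = 386.1000
perturbation bound = 386.1000·1/322 = 1.1991


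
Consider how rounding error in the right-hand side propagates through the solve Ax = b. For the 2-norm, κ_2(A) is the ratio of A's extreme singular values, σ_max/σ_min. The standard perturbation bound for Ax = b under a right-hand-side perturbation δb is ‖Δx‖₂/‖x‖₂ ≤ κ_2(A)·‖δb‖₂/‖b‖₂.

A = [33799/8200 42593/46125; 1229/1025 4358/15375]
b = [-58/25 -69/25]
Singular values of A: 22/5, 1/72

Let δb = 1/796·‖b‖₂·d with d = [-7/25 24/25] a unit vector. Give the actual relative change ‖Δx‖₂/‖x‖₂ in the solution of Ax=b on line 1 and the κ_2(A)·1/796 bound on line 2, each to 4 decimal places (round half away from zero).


largest singular value 22/5, smallest 1/72
condition number: (22/5) ÷ (1/72) = 316.8000
κ_2(A)·‖δb‖/‖b‖ = 0.3980
solve Ax = b  →  x = [30.9446 -140.6375]
2-norm of b is 3.6056; of x, 144.0016
with δb = [-0.0013 0.0043], A·Δx = δb → ‖Δx‖ = 0.3261
relative error = 0.0023
so the bound overstates the realised error by a factor of ≈ 175.7310 (computed from the unrounded values)

0.0023
0.3980


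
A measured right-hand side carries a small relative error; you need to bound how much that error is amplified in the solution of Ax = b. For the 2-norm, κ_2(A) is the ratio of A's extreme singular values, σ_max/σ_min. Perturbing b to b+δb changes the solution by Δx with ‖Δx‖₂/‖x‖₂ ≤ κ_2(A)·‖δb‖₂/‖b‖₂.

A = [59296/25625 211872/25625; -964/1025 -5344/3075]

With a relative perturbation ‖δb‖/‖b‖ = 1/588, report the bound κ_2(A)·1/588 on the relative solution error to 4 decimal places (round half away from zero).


M = AᵀA = [2437136/390625 24336256/1171875; 24336256/1171875 250955776/3515625]. tr(M)=436624/5625, det(M)=1982464/140625
solving λ² − 436624/5625·λ + 1982464/140625 = 0 gives λ = 1936/25, 1024/5625
κ = σ_max/σ_min = (44/5)/(32/75) = 20.6250
perturbation bound = 20.6250·1/588 = 0.0351

0.0351


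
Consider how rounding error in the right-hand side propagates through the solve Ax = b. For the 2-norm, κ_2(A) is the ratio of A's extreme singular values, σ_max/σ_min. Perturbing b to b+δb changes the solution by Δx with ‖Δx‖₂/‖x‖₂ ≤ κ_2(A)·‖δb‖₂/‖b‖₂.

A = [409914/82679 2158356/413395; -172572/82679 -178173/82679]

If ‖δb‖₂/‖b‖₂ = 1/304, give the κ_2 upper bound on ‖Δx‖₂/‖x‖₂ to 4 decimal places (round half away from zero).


0.9378

AᵀA = [197810582580/6835817041 1038478696164/34179085205; 1038478696164/34179085205 5452141070961/170895426025]; tr = 12363145821/203205025, det = 9253764/203205025
solving λ² − 12363145821/203205025·λ + 9253764/203205025 = 0 gives λ = 1521/25, 6084/8128201
so κ_2 = √((1521/25) / (6084/8128201)) = 285.1000
bound on ‖Δx‖/‖x‖: κ·ε = 285.1000·1/304 = 0.9378


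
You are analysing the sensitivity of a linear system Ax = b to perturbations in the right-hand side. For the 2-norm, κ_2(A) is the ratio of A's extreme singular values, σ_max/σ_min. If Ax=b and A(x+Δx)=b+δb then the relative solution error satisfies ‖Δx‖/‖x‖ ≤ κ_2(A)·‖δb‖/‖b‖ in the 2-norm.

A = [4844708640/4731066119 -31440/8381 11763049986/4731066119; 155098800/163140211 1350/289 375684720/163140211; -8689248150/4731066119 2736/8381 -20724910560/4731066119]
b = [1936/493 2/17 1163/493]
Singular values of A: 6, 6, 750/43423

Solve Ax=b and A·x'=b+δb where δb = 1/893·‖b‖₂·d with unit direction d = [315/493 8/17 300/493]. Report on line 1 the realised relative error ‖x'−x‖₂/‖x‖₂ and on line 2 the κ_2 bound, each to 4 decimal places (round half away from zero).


0.0013
0.3890

largest singular value 6, smallest 750/43423
κ = σ_max/σ_min = 6/(750/43423) = 347.3840
bound on ‖Δx‖/‖x‖: κ·ε = 347.3840·1/893 = 0.3890
solve Ax = b  →  x = [-213.7785 -0.3725 89.0638]
‖b‖₂ = 4.5826 and ‖x‖₂ = 231.5896
δb = ε·‖b‖·d = [0.0033 0.0024 0.0031]; solving A·Δx = δb gives ‖Δx‖ = 0.2971
realised ‖Δx‖/‖x‖ = 0.0013
tightness: 0.0013 against a bound of 0.3890 (unrounded ratio ≈ 0.0033)


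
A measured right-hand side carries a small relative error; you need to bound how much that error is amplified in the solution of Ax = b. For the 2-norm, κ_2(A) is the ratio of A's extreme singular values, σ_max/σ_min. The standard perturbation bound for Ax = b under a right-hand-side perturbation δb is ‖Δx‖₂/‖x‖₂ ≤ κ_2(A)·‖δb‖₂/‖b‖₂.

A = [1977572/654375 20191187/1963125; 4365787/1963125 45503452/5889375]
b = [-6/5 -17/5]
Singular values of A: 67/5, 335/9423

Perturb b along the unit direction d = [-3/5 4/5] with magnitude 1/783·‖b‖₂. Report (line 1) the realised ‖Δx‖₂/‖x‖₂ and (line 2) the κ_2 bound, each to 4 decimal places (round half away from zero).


largest singular value 67/5, smallest 335/9423
κ = σ_max/σ_min = (67/5)/(335/9423) = 376.9200
κ_2(A)·‖δb‖/‖b‖ = 0.4814
solve Ax = b  →  x = [53.9438 -15.9668]
‖b‖₂ = 3.6056 and ‖x‖₂ = 56.2572
Δx = A⁻¹·δb where δb = 1/783·3.6056·d; ‖Δx‖ = 0.1295
realised ‖Δx‖/‖x‖ = 0.0023
so the bound overstates the realised error by a factor of ≈ 209.0793 (computed from the unrounded values)

0.0023
0.4814


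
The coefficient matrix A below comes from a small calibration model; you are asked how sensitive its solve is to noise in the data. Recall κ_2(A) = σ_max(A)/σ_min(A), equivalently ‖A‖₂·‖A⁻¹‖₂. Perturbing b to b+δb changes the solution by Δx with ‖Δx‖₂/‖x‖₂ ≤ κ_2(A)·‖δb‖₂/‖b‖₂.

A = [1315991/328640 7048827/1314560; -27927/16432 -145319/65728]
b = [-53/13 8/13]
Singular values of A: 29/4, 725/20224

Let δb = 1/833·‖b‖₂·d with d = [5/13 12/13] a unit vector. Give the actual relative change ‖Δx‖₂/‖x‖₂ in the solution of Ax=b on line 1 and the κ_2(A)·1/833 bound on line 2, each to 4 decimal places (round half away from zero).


largest singular value 29/4, smallest 725/20224
κ = σ_max/σ_min = (29/4)/(725/20224) = 202.2400
bound on ‖Δx‖/‖x‖: κ·ε = 202.2400·1/833 = 0.2428
solve Ax = b  →  x = [21.9851 -17.1785]
‖b‖ = 4.1231, ‖x‖ = 27.9006
re-solving with b+δb shifts x by Δx of norm 0.1381
relative error = 0.0049
tightness: 0.0049 against a bound of 0.2428 (unrounded ratio ≈ 0.0204)

0.0049
0.2428


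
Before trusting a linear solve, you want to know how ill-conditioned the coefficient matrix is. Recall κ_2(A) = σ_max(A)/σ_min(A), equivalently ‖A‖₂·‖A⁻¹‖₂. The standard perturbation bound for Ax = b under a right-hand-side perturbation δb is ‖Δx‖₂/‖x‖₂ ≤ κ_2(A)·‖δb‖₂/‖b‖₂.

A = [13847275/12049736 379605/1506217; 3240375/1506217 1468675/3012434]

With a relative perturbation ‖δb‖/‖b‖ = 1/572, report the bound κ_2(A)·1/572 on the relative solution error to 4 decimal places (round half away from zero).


0.6045

M = AᵀA = [2988750705625/502408780864 84057874875/62801097608; 84057874875/62801097608 9458152525/31400548804]. tr(M)=1867984025/298874944, det(M)=390625/1195499776
char-poly roots: 25/4 and 15625/298874944
κ = σ_max/σ_min = (5/2)/(125/17288) = 345.7600
κ_2(A)·‖δb‖/‖b‖ = 0.6045


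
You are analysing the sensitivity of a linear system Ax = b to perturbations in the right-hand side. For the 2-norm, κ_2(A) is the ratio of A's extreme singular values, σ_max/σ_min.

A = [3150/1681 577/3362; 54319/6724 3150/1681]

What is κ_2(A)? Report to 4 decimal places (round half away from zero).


34.0000

M = AᵀA = [1849681/26896 51975/3362; 51975/3362 23809/6724]. tr(M)=1157/16, det(M)=289/64
char-poly roots: 289/4 and 1/16
κ = σ_max/σ_min = (17/2)/(1/4) = 34.0000


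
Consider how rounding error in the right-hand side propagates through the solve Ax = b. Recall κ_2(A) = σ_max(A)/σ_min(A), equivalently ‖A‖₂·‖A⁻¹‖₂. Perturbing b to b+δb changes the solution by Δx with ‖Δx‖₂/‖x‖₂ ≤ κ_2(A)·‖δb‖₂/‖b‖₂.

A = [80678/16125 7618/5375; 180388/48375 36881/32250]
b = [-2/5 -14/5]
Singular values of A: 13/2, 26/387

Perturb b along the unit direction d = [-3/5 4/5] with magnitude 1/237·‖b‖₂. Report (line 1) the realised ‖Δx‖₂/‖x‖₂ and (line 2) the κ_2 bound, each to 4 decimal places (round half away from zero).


0.0060
0.4082

σ_max = 13/2, σ_min = 26/387
condition number: (13/2) ÷ (26/387) = 96.7500
κ_2(A)·‖δb‖/‖b‖ = 0.4082
solve Ax = b  →  x = [8.0400 -28.6646]
‖b‖ = 2.8284, ‖x‖ = 29.7708
Δx = A⁻¹·δb where δb = 1/237·2.8284·d; ‖Δx‖ = 0.1776
realised ‖Δx‖/‖x‖ = 0.0060
realised/bound (from unrounded values) ≈ 0.0146


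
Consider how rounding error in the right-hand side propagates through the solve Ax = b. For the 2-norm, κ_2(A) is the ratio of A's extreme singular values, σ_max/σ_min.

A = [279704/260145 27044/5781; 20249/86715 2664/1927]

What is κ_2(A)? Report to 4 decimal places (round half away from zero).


AᵀA = [3276981025/2707016841 1609961000/300779649; 1609961000/300779649 795250000/33419961]; tr = 40269025/1610361, det = 250000/1610361
λ_max, λ_min = (40269025/1610361 ± √1619984013450625/2593262550321)/2 = 25, 10000/1610361
κ = σ_max/σ_min = 5/(100/1269) = 63.4500

63.4500


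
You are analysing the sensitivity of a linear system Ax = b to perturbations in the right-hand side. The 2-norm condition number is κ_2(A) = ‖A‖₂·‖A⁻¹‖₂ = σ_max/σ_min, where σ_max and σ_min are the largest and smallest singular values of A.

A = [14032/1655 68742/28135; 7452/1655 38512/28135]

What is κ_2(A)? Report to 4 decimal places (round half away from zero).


form AᵀA = [252429328/2739025 73622304/2739025; 73622304/2739025 21483172/2739025] with trace 10956500/109561 and determinant 40000/109561
λ_max, λ_min = (10956500/109561 ± √120027362490000/12003612721)/2 = 100, 400/109561
κ = σ_max/σ_min = 10/(20/331) = 165.5000

165.5000


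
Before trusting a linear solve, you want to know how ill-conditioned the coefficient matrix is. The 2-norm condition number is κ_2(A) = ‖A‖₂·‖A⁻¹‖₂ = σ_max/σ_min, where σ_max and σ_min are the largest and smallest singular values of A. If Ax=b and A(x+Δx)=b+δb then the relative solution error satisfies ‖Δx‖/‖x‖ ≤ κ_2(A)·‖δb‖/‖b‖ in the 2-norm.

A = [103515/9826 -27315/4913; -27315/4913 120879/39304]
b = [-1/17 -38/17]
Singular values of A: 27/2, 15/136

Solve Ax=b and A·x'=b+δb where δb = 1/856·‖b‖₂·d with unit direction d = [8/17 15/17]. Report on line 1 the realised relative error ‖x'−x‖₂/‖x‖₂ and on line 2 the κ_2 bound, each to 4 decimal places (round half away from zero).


σ_max = 27/2, σ_min = 15/136
κ = σ_max/σ_min = (27/2)/(15/136) = 122.4000
bound on ‖Δx‖/‖x‖: κ·ε = 122.4000·1/856 = 0.1430
solve Ax = b  →  x = [-8.4680 -16.0349]
‖b‖₂ = 2.2361 and ‖x‖₂ = 18.1335
δb = ε·‖b‖·d = [0.0012 0.0023]; solving A·Δx = δb gives ‖Δx‖ = 0.0237
dividing the unrounded norms, ‖Δx‖/‖x‖ = 0.0013
tightness: 0.0013 against a bound of 0.1430 (unrounded ratio ≈ 0.0091)

0.0013
0.1430


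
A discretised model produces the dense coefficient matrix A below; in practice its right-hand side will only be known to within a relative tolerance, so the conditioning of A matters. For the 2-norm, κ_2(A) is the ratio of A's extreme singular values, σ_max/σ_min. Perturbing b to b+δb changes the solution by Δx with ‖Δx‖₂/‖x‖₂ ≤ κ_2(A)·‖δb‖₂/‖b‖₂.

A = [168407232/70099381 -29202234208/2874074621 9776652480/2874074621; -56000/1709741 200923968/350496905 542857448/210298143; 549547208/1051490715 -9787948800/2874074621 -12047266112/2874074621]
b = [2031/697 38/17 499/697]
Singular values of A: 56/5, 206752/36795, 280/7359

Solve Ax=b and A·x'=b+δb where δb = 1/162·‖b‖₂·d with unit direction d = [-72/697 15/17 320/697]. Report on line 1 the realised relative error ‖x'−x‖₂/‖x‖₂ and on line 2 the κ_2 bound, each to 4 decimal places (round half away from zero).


largest singular value 56/5, smallest 280/7359
condition number: (56/5) ÷ (280/7359) = 294.3600
perturbation bound = 294.3600·1/162 = 1.8170
solve Ax = b  →  x = [-51.2234 -11.4730 2.7638]
2-norm of b is 3.7417; of x, 52.5653
re-solving with b+δb shifts x by Δx of norm 0.6070
relative error = 0.0115
so the bound overstates the realised error by a factor of ≈ 157.3450 (computed from the unrounded values)

0.0115
1.8170


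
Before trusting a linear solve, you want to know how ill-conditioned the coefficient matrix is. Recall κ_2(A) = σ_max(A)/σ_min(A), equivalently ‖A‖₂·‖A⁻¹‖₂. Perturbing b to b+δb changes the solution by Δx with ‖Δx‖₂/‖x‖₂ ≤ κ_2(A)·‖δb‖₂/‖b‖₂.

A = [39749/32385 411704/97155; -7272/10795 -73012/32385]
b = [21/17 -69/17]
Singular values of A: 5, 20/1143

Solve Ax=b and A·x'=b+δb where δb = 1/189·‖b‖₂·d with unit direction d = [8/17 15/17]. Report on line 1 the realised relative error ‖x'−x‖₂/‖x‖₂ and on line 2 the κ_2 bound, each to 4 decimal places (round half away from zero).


σ_max = 5, σ_min = 20/1143
κ = σ_max/σ_min = 5/(20/1143) = 285.7500
bound on ‖Δx‖/‖x‖: κ·ε = 285.7500·1/189 = 1.5119
solve Ax = b  →  x = [164.7600 -47.4300]
‖b‖ = 4.2426, ‖x‖ = 171.4510
Δx = A⁻¹·δb where δb = 1/189·4.2426·d; ‖Δx‖ = 1.2829
dividing the unrounded norms, ‖Δx‖/‖x‖ = 0.0075
so the bound overstates the realised error by a factor of ≈ 202.0570 (computed from the unrounded values)

0.0075
1.5119


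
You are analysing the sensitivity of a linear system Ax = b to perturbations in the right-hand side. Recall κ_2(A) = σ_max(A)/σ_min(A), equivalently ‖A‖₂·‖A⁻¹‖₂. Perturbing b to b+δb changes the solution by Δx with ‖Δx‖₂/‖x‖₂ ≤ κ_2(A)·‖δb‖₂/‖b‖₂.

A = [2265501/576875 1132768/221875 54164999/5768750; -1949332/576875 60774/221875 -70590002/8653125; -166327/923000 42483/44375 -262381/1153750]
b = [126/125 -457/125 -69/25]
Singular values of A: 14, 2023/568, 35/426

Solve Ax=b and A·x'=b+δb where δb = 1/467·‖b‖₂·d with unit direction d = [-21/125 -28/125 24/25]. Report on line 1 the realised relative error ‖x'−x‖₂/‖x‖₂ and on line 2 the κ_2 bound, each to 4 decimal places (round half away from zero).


0.0050
0.3649

largest singular value 14, smallest 35/426
κ = σ_max/σ_min = 14/(35/426) = 170.4000
worst-case relative error ≤ 170.4000 × 1/467 = 0.3649
solve Ax = b  →  x = [22.6402 -0.7486 -8.9550]
‖b‖₂ = 4.6904 and ‖x‖₂ = 24.3584
δb = ε·‖b‖·d = [-0.0017 -0.0022 0.0096]; solving A·Δx = δb gives ‖Δx‖ = 0.1222
realised ‖Δx‖/‖x‖ = 0.0050
realised/bound (from unrounded values) ≈ 0.0138


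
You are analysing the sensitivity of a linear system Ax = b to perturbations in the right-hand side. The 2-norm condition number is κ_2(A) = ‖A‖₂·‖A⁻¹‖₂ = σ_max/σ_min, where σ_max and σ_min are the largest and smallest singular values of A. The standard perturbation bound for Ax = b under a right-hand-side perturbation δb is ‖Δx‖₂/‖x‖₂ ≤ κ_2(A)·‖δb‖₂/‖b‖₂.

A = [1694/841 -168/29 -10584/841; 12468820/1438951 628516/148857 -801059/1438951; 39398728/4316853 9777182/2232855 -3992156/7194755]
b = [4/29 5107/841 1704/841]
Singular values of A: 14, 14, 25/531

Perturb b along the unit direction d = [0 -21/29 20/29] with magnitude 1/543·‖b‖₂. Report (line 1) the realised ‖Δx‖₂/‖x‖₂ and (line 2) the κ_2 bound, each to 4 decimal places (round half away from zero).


0.0039
0.5476

largest singular value 14, smallest 25/531
κ_2(A) = 14 / (25/531) = 297.3600
bound on ‖Δx‖/‖x‖: κ·ε = 297.3600·1/543 = 0.5476
solve Ax = b  →  x = [-26.0024 51.1474 -27.7168]
2-norm of b is 6.4031; of x, 63.7213
δb = ε·‖b‖·d = [0.0000 -0.0085 0.0081]; solving A·Δx = δb gives ‖Δx‖ = 0.2505
dividing the unrounded norms, ‖Δx‖/‖x‖ = 0.0039
so the bound overstates the realised error by a factor of ≈ 139.3223 (computed from the unrounded values)


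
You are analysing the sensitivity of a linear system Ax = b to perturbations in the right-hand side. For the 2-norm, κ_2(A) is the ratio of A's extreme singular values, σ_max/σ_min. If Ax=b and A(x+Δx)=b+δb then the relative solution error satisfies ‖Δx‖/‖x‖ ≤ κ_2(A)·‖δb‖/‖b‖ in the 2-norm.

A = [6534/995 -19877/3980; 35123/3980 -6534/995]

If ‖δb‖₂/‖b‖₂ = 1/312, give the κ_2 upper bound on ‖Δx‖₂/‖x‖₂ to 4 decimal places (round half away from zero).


AᵀA = [76668625/633616 -3593700/39601; -3593700/39601 43127425/633616]; tr = 59898025/316808, det = 9150625/10137856
char-poly roots: 3025/16 and 3025/633616
so κ_2 = √((3025/16) / (3025/633616)) = 199.0000
bound on ‖Δx‖/‖x‖: κ·ε = 199.0000·1/312 = 0.6378

0.6378


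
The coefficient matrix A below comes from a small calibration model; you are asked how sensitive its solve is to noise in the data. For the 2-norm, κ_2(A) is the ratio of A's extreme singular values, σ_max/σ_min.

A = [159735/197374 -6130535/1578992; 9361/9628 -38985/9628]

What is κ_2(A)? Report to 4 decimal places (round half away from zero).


66.4000

M = AᵀA = [296509261/185286544 -2623287195/370573088; -2623287195/370573088 93294664825/2964584704]. tr(M)=58321721/1763584, det(M)=6996025/28217344
λ_max, λ_min = (58321721/1763584 ± √3398338620963441/3110228525056)/2 = 529/16, 13225/1763584
σ_max=√(529/16)=(23/4), σ_min=√(13225/1763584)=(115/1328) → κ = 66.4000


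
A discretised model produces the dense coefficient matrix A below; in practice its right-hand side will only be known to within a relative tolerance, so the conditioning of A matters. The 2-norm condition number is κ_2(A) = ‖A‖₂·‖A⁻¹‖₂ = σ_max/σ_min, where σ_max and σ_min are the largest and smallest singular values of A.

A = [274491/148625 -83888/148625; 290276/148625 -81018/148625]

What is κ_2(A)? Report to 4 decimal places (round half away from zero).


82.0000

AᵀA = [189780577/26265625 -55343736/26265625; -55343736/26265625 16172548/26265625]; tr = 13181/1681, det = 9604/1050625
solving λ² − 13181/1681·λ + 9604/1050625 = 0 gives λ = 196/25, 49/42025
σ_max=√(196/25)=(14/5), σ_min=√(49/42025)=(7/205) → κ = 82.0000


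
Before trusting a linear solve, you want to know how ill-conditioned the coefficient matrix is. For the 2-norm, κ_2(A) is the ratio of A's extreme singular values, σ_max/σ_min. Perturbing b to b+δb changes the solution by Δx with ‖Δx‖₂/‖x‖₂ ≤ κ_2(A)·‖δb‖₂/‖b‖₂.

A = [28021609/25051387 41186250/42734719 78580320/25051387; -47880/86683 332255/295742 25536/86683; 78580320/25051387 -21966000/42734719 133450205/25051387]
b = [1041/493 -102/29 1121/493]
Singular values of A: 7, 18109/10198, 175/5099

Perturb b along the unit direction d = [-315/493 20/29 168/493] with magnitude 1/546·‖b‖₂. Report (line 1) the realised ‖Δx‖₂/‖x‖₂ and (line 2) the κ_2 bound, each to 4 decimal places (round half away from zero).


0.0029
0.3736

largest singular value 7, smallest 175/5099
κ_2(A) = 7 / (175/5099) = 203.9600
perturbation bound = 203.9600·1/546 = 0.3736
solve Ax = b  →  x = [68.7232 40.1410 -36.1667]
‖b‖ = 4.6904, ‖x‖ = 87.4197
δb = ε·‖b‖·d = [-0.0055 0.0059 0.0029]; solving A·Δx = δb gives ‖Δx‖ = 0.2503
relative error = 0.0029
so the bound overstates the realised error by a factor of ≈ 130.4657 (computed from the unrounded values)


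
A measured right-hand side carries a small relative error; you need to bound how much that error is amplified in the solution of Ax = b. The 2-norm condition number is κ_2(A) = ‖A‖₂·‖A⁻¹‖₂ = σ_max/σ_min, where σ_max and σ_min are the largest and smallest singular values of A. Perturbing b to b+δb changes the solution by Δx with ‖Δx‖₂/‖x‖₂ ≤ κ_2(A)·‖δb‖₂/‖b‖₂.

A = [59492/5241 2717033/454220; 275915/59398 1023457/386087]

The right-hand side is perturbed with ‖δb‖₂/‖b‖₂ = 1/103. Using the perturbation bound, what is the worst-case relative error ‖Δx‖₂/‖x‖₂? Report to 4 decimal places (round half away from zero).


0.8141

form AᵀA = [4776590347009/31753101636 2122541281379/26460918030; 2122541281379/26460918030 15103320933209/352812240400] with trace 2123145062629/10987232400 and determinant 9332526025/1757957184
char-poly roots: 19321/100 and 12075625/439489296
so κ_2 = √((19321/100) / (12075625/439489296)) = 83.8560
worst-case relative error ≤ 83.8560 × 1/103 = 0.8141


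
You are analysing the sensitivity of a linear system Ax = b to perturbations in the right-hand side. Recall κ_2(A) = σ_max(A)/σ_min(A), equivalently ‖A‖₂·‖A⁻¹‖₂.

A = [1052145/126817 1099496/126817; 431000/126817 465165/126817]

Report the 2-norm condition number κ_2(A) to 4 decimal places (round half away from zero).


M = AᵀA = [1292770101025/16082551489 1357315333920/16082551489; 1357315333920/16082551489 1425269931241/16082551489]. tr(M)=3231914426/19123129, det(M)=17850625/19123129
λ_max, λ_min = (3231914426/19123129 ± √10443905417768486976/365694062750641)/2 = 169, 105625/19123129
so κ_2 = √(169 / (105625/19123129)) = 174.9200

174.9200


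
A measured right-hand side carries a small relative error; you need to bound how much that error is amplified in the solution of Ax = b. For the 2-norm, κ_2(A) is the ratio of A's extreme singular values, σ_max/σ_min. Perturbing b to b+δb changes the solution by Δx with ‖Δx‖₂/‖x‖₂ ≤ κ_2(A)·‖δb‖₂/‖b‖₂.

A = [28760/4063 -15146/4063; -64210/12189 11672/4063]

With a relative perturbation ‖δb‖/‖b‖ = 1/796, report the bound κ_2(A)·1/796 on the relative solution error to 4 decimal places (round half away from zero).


form AᵀA = [11567162500/148571721 -2056256000/49523907; -2056256000/49523907 365636900/16507969] with trace 51411400/514089 and determinant 250000/514089
char-poly roots: 100 and 2500/514089
so κ_2 = √(100 / (2500/514089)) = 143.4000
worst-case relative error ≤ 143.4000 × 1/796 = 0.1802

0.1802


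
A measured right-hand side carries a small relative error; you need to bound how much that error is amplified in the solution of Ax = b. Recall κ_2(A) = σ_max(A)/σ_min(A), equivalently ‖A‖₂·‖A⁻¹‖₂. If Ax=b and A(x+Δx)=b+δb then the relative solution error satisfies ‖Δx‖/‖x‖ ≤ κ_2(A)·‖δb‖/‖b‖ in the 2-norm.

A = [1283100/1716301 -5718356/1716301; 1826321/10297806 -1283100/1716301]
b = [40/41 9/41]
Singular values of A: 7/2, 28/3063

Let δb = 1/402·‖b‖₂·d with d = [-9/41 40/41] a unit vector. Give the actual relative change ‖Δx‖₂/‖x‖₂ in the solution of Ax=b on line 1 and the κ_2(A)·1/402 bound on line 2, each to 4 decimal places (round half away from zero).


0.9524
0.9524

largest singular value 7/2, smallest 28/3063
κ = σ_max/σ_min = (7/2)/(28/3063) = 382.8750
worst-case relative error ≤ 382.8750 × 1/402 = 0.9524
solve Ax = b  →  x = [0.0627 -0.2787]
‖b‖ = 1.0000, ‖x‖ = 0.2857
δb = ε·‖b‖·d = [-0.0005 0.0024]; solving A·Δx = δb gives ‖Δx‖ = 0.2721
realised ‖Δx‖/‖x‖ = 0.9524
realised/bound = 1 exactly: the bound is attained for this b and d
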